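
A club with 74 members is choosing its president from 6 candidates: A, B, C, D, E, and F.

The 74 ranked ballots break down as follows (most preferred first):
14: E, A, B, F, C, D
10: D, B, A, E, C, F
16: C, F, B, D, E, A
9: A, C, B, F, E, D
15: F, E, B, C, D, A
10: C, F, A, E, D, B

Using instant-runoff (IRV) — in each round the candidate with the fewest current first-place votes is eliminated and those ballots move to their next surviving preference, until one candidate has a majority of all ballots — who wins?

E

Round 1: A 9, B 0, C 26, D 10, E 14, F 15. B eliminated.
Round 2: A 9, C 26, D 10, E 14, F 15. A eliminated.
Round 3: C 35, D 10, E 14, F 15. D eliminated.
Round 4: C 35, E 24, F 15. F eliminated.
Round 5: C 35, E 39. E has a majority (≥38).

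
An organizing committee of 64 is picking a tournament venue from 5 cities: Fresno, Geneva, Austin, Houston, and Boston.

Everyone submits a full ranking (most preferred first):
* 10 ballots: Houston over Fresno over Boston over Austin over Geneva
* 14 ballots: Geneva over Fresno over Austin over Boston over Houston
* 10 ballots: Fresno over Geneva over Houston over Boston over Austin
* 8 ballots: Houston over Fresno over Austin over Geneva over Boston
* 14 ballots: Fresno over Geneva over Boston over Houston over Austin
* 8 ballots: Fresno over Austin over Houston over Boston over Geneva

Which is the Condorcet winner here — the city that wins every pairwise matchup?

Fresno vs Geneva: 50–14
Fresno vs Austin: 64–0
Fresno vs Houston: 46–18
Fresno vs Boston: 64–0
Fresno beats every other city.

Fresno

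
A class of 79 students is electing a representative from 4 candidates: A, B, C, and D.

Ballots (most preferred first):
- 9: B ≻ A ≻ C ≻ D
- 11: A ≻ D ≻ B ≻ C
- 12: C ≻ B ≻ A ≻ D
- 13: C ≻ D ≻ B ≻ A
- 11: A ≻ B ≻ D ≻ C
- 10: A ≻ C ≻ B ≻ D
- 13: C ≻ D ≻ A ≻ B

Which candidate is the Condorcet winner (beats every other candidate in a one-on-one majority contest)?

A

A vs B: 45–34
A vs C: 41–38
A vs D: 53–26
A beats every other candidate.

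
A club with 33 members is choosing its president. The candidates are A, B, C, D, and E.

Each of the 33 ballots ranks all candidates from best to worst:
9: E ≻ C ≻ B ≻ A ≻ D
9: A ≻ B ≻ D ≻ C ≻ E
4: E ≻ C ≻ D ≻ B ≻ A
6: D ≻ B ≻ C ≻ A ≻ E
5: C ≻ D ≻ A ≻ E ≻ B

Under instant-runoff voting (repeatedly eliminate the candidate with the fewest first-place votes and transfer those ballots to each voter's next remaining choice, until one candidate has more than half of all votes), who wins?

Round 1: A 9, B 0, C 5, D 6, E 13. B eliminated.
Round 2: A 9, C 5, D 6, E 13. C eliminated.
Round 3: A 9, D 11, E 13. A eliminated.
Round 4: D 20, E 13. D has a majority (≥17).

D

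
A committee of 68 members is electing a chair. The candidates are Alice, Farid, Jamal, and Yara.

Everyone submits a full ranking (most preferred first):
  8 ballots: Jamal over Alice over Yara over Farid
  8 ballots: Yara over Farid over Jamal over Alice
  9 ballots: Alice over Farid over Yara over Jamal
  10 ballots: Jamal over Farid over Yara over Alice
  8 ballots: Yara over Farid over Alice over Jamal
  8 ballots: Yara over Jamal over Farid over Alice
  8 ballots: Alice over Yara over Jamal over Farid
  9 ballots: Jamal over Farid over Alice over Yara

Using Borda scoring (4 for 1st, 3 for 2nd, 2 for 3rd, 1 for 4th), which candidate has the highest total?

Yara

Alice: 8×3 + 8×1 + 9×4 + 10×1 + 8×2 + 8×1 + 8×4 + 9×2 = 152
Farid: 8×1 + 8×3 + 9×3 + 10×3 + 8×3 + 8×2 + 8×1 + 9×3 = 164
Jamal: 8×4 + 8×2 + 9×1 + 10×4 + 8×1 + 8×3 + 8×2 + 9×4 = 181
Yara: 8×2 + 8×4 + 9×2 + 10×2 + 8×4 + 8×4 + 8×3 + 9×1 = 183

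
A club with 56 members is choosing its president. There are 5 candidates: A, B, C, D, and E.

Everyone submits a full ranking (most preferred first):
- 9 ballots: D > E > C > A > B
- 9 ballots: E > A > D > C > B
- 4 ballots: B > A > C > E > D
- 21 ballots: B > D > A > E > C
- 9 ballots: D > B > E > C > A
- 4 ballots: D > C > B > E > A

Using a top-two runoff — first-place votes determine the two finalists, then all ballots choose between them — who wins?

Round 1 first-place votes: A 0, B 25, C 0, D 22, E 9. B and D advance.
Runoff: B is ranked above D on 25 ballots, D above B on 31.

D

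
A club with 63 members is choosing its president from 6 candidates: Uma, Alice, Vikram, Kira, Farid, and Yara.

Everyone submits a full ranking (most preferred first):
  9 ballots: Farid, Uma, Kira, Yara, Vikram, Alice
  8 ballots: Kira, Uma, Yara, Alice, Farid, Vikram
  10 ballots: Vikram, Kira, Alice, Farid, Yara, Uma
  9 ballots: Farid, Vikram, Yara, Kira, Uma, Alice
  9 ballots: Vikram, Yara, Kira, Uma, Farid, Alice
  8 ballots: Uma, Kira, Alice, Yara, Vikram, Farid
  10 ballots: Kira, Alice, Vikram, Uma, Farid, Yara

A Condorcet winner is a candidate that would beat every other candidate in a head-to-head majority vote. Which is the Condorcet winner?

Kira vs Uma: 46–17
Kira vs Alice: 63–0
Kira vs Vikram: 35–28
Kira vs Farid: 45–18
Kira vs Yara: 45–18
Kira beats every other candidate.

Kira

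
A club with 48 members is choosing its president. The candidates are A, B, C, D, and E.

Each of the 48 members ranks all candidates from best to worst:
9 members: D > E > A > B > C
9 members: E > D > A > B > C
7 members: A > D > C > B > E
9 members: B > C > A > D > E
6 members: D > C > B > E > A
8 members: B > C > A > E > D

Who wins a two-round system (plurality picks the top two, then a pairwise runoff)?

D

Round 1 first-place votes: A 7, B 17, C 0, D 15, E 9. B and D advance.
Runoff: B is ranked above D on 17 ballots, D above B on 31.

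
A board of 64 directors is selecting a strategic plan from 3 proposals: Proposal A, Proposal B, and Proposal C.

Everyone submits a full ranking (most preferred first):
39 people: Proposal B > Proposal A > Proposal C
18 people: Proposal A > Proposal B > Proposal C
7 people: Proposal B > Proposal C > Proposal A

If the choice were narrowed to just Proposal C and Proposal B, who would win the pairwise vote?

Proposal B

Proposal C is ranked above Proposal B on 0 ballots; Proposal B above Proposal C on 64.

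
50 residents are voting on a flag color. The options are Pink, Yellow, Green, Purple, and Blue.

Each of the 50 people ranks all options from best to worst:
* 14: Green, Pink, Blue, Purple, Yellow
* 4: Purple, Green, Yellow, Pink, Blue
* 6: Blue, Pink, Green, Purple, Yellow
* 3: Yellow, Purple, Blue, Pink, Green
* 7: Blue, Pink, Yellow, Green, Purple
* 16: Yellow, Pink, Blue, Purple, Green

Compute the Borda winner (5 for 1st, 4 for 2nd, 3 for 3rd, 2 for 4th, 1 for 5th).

Pink: 14×4 + 4×2 + 6×4 + 3×2 + 7×4 + 16×4 = 186
Yellow: 14×1 + 4×3 + 6×1 + 3×5 + 7×3 + 16×5 = 148
Green: 14×5 + 4×4 + 6×3 + 3×1 + 7×2 + 16×1 = 137
Purple: 14×2 + 4×5 + 6×2 + 3×4 + 7×1 + 16×2 = 111
Blue: 14×3 + 4×1 + 6×5 + 3×3 + 7×5 + 16×3 = 168

Pink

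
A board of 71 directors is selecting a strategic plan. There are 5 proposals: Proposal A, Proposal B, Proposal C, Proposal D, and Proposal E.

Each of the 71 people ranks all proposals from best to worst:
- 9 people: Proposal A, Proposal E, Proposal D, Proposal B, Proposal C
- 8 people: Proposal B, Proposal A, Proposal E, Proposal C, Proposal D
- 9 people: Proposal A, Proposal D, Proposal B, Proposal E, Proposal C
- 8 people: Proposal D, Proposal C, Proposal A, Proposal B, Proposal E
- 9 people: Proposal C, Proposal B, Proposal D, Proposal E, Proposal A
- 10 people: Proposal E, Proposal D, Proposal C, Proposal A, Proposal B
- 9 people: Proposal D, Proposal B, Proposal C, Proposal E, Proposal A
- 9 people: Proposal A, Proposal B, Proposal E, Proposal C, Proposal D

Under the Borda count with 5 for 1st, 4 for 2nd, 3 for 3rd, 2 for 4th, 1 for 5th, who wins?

Proposal A: 9×5 + 8×4 + 9×5 + 8×3 + 9×1 + 10×2 + 9×1 + 9×5 = 229
Proposal B: 9×2 + 8×5 + 9×3 + 8×2 + 9×4 + 10×1 + 9×4 + 9×4 = 219
Proposal C: 9×1 + 8×2 + 9×1 + 8×4 + 9×5 + 10×3 + 9×3 + 9×2 = 186
Proposal D: 9×3 + 8×1 + 9×4 + 8×5 + 9×3 + 10×4 + 9×5 + 9×1 = 232
Proposal E: 9×4 + 8×3 + 9×2 + 8×1 + 9×2 + 10×5 + 9×2 + 9×3 = 199

Proposal D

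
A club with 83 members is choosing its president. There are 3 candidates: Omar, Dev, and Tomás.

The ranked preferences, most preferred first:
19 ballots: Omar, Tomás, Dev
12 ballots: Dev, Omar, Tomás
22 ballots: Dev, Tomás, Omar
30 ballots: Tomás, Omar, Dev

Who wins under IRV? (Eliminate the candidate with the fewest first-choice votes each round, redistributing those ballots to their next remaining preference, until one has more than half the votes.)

Tomás

Round 1: Omar 19, Dev 34, Tomás 30. Omar eliminated.
Round 2: Dev 34, Tomás 49. Tomás has a majority (≥42).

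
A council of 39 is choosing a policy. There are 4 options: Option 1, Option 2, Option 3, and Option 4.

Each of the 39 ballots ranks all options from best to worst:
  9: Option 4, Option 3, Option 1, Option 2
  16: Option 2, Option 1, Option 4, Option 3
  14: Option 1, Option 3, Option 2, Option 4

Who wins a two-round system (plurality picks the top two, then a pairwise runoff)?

Option 1

Round 1 first-place votes: Option 1 14, Option 2 16, Option 3 0, Option 4 9. Option 2 and Option 1 advance.
Runoff: Option 2 is ranked above Option 1 on 16 ballots, Option 1 above Option 2 on 23.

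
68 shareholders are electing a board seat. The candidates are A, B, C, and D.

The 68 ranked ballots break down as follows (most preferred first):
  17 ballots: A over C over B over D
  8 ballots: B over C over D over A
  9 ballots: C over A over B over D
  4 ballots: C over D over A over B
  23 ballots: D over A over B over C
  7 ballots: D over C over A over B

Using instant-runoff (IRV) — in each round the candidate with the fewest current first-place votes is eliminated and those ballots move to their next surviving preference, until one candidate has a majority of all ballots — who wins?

Round 1: A 17, B 8, C 13, D 30. B eliminated.
Round 2: A 17, C 21, D 30. A eliminated.
Round 3: C 38, D 30. C has a majority (≥35).

C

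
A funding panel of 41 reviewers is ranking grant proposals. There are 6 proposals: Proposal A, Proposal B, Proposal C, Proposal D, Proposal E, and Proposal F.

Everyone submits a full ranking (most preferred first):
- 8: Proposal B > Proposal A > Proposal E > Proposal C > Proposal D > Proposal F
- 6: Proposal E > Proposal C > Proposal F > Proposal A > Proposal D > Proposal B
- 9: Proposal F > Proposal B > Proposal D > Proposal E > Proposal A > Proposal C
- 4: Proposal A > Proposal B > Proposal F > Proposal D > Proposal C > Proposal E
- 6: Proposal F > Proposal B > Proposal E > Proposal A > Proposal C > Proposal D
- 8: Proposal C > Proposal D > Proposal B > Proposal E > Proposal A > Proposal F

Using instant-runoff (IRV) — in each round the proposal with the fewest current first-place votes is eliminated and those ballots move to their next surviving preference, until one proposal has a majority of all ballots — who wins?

Proposal C

Round 1: Proposal A 4, Proposal B 8, Proposal C 8, Proposal D 0, Proposal E 6, Proposal F 15. Proposal D eliminated.
Round 2: Proposal A 4, Proposal B 8, Proposal C 8, Proposal E 6, Proposal F 15. Proposal A eliminated.
Round 3: Proposal B 12, Proposal C 8, Proposal E 6, Proposal F 15. Proposal E eliminated.
Round 4: Proposal B 12, Proposal C 14, Proposal F 15. Proposal B eliminated.
Round 5: Proposal C 22, Proposal F 19. Proposal C has a majority (≥21).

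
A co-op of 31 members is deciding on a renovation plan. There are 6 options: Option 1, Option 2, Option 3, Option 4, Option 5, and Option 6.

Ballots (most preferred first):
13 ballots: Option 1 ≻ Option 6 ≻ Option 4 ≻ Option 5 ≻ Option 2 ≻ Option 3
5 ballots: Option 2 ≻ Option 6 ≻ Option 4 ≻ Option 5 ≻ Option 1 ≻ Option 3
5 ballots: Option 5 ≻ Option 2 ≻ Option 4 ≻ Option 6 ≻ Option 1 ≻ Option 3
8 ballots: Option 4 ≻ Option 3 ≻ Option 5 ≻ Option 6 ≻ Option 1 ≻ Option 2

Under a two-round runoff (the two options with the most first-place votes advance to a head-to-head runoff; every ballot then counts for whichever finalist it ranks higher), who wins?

Round 1 first-place votes: Option 1 13, Option 2 5, Option 3 0, Option 4 8, Option 5 5, Option 6 0. Option 1 and Option 4 advance.
Runoff: Option 1 is ranked above Option 4 on 13 ballots, Option 4 above Option 1 on 18.

Option 4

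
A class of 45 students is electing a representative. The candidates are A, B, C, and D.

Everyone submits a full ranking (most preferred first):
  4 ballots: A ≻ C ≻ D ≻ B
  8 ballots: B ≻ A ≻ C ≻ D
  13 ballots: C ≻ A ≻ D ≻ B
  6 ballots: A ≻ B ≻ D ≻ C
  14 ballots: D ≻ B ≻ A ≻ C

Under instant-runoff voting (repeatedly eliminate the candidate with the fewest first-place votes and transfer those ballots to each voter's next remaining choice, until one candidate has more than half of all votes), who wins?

Round 1: A 10, B 8, C 13, D 14. B eliminated.
Round 2: A 18, C 13, D 14. C eliminated.
Round 3: A 31, D 14. A has a majority (≥23).

A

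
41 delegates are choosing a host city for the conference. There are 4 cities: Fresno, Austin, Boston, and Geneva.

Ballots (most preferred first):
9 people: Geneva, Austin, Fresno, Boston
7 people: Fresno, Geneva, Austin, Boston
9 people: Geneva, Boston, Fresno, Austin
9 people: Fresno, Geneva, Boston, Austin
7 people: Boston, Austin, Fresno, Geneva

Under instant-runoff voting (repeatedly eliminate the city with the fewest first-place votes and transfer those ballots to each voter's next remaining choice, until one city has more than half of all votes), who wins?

Fresno

Round 1: Fresno 16, Austin 0, Boston 7, Geneva 18. Austin eliminated.
Round 2: Fresno 16, Boston 7, Geneva 18. Boston eliminated.
Round 3: Fresno 23, Geneva 18. Fresno has a majority (≥21).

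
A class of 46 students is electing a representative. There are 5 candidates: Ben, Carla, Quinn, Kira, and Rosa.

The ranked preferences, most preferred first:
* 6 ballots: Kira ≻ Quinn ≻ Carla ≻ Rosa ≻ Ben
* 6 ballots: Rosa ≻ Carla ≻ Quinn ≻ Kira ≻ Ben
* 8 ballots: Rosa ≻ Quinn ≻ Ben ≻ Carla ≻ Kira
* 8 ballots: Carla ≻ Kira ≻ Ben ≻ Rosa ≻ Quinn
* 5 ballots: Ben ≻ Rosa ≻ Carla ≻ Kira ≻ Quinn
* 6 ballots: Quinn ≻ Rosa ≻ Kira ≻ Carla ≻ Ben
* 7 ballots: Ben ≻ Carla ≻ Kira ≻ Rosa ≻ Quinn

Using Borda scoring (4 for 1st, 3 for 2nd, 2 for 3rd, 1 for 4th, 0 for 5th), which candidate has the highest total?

Ben: 6×0 + 6×0 + 8×2 + 8×2 + 5×4 + 6×0 + 7×4 = 80
Carla: 6×2 + 6×3 + 8×1 + 8×4 + 5×2 + 6×1 + 7×3 = 107
Quinn: 6×3 + 6×2 + 8×3 + 8×0 + 5×0 + 6×4 + 7×0 = 78
Kira: 6×4 + 6×1 + 8×0 + 8×3 + 5×1 + 6×2 + 7×2 = 85
Rosa: 6×1 + 6×4 + 8×4 + 8×1 + 5×3 + 6×3 + 7×1 = 110

Rosa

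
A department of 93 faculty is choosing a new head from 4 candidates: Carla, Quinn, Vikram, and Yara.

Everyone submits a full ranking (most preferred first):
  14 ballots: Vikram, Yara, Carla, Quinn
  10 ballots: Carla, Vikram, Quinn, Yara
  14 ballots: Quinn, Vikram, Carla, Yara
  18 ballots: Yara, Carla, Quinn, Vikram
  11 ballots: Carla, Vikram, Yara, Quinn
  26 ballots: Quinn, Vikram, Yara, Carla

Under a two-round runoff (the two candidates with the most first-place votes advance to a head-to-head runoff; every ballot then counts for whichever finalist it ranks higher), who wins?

Round 1 first-place votes: Carla 21, Quinn 40, Vikram 14, Yara 18. Quinn and Carla advance.
Runoff: Quinn is ranked above Carla on 40 ballots, Carla above Quinn on 53.

Carla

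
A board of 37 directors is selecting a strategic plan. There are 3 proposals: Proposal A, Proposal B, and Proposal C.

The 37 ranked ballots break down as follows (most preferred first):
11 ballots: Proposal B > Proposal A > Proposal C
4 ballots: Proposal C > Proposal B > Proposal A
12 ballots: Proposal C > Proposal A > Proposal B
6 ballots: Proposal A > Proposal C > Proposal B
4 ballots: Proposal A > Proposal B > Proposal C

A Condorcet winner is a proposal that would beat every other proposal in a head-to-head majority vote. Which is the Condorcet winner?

Proposal A vs Proposal B: 22–15
Proposal A vs Proposal C: 21–16
Proposal A beats every other proposal.

Proposal A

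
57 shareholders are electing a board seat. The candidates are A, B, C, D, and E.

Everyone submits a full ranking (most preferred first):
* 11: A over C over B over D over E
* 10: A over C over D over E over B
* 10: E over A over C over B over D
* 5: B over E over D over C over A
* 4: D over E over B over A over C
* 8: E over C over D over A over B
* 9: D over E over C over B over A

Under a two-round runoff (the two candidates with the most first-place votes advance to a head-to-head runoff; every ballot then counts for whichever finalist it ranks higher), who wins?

E

Round 1 first-place votes: A 21, B 5, C 0, D 13, E 18. A and E advance.
Runoff: A is ranked above E on 21 ballots, E above A on 36.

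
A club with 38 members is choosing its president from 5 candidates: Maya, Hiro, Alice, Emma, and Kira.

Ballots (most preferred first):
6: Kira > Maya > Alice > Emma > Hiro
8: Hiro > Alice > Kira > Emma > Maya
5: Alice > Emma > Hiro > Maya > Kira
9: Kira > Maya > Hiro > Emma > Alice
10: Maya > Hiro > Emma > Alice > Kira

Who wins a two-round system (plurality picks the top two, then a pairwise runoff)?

Round 1 first-place votes: Maya 10, Hiro 8, Alice 5, Emma 0, Kira 15. Kira and Maya advance.
Runoff: Kira is ranked above Maya on 23 ballots, Maya above Kira on 15.

Kira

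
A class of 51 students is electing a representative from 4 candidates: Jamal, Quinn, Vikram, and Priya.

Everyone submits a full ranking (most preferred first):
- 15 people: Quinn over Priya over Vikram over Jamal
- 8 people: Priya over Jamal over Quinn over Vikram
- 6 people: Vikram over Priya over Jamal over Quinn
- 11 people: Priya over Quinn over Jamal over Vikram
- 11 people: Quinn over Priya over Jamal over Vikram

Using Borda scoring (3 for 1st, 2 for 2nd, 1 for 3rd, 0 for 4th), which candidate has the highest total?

Jamal: 15×0 + 8×2 + 6×1 + 11×1 + 11×1 = 44
Quinn: 15×3 + 8×1 + 6×0 + 11×2 + 11×3 = 108
Vikram: 15×1 + 8×0 + 6×3 + 11×0 + 11×0 = 33
Priya: 15×2 + 8×3 + 6×2 + 11×3 + 11×2 = 121

Priya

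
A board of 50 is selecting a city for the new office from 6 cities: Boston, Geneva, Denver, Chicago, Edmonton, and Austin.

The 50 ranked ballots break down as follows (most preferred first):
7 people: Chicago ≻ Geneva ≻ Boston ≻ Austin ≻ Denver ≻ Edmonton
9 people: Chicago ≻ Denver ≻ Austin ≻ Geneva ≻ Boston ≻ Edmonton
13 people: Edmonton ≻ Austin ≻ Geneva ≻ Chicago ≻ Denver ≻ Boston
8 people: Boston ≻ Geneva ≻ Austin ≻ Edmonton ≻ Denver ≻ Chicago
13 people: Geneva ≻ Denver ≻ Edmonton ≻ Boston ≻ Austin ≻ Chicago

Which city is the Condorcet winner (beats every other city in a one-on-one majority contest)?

Geneva

Geneva vs Boston: 42–8
Geneva vs Denver: 41–9
Geneva vs Chicago: 34–16
Geneva vs Edmonton: 37–13
Geneva vs Austin: 28–22
Geneva beats every other city.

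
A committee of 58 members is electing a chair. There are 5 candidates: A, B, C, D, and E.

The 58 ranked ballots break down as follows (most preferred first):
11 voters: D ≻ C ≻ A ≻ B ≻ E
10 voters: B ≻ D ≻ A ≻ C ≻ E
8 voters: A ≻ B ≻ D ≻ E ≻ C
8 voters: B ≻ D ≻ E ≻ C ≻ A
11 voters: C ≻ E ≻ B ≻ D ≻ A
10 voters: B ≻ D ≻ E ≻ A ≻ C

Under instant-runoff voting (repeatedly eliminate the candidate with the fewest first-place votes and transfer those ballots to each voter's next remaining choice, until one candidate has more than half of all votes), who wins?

B

Round 1: A 8, B 28, C 11, D 11, E 0. E eliminated.
Round 2: A 8, B 28, C 11, D 11. A eliminated.
Round 3: B 36, C 11, D 11. B has a majority (≥30).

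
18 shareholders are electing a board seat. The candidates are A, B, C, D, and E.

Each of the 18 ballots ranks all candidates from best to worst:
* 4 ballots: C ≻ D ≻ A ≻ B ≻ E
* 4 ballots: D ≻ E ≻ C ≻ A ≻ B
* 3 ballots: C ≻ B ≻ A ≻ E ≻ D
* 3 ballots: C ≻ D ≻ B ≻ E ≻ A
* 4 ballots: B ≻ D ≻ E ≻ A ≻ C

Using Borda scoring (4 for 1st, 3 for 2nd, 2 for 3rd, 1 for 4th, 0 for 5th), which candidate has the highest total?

D

A: 4×2 + 4×1 + 3×2 + 3×0 + 4×1 = 22
B: 4×1 + 4×0 + 3×3 + 3×2 + 4×4 = 35
C: 4×4 + 4×2 + 3×4 + 3×4 + 4×0 = 48
D: 4×3 + 4×4 + 3×0 + 3×3 + 4×3 = 49
E: 4×0 + 4×3 + 3×1 + 3×1 + 4×2 = 26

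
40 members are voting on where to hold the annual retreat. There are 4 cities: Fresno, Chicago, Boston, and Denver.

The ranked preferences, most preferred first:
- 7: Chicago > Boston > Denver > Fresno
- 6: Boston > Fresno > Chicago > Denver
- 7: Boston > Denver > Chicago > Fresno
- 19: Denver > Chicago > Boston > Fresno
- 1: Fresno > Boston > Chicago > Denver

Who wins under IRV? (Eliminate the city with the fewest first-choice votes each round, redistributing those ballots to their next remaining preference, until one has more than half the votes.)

Round 1: Fresno 1, Chicago 7, Boston 13, Denver 19. Fresno eliminated.
Round 2: Chicago 7, Boston 14, Denver 19. Chicago eliminated.
Round 3: Boston 21, Denver 19. Boston has a majority (≥21).

Boston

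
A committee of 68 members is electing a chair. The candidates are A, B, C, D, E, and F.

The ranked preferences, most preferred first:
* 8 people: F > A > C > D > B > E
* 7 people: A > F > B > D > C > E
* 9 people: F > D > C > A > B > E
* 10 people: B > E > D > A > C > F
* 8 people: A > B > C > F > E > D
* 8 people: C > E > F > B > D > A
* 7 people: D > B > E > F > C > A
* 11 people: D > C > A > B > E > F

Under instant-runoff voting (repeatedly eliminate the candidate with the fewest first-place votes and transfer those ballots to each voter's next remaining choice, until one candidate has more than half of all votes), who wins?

F

Round 1: A 15, B 10, C 8, D 18, E 0, F 17. E eliminated.
Round 2: A 15, B 10, C 8, D 18, F 17. C eliminated.
Round 3: A 15, B 10, D 18, F 25. B eliminated.
Round 4: A 15, D 28, F 25. A eliminated.
Round 5: D 28, F 40. F has a majority (≥35).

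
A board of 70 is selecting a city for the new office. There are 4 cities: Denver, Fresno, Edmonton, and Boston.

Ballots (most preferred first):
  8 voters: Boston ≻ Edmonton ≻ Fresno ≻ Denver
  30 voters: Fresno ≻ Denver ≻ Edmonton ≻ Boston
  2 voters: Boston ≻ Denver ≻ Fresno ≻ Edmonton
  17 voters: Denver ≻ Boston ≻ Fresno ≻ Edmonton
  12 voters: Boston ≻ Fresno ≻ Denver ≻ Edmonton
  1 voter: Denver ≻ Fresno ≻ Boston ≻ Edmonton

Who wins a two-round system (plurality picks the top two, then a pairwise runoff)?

Round 1 first-place votes: Denver 18, Fresno 30, Edmonton 0, Boston 22. Fresno and Boston advance.
Runoff: Fresno is ranked above Boston on 31 ballots, Boston above Fresno on 39.

Boston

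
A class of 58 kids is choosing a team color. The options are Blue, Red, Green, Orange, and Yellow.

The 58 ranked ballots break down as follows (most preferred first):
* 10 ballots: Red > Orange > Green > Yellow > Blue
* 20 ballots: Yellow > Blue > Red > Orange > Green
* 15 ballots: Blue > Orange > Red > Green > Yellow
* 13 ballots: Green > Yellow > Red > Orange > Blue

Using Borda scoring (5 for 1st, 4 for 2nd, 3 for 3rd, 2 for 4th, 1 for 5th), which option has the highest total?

Red

Blue: 10×1 + 20×4 + 15×5 + 13×1 = 178
Red: 10×5 + 20×3 + 15×3 + 13×3 = 194
Green: 10×3 + 20×1 + 15×2 + 13×5 = 145
Orange: 10×4 + 20×2 + 15×4 + 13×2 = 166
Yellow: 10×2 + 20×5 + 15×1 + 13×4 = 187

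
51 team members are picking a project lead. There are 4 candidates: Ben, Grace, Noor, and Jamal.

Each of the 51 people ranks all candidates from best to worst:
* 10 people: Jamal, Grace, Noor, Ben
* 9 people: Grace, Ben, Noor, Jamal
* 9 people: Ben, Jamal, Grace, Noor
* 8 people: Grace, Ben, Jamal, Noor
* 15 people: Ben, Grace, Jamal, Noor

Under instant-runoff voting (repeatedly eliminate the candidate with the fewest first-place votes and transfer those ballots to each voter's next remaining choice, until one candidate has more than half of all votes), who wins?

Round 1: Ben 24, Grace 17, Noor 0, Jamal 10. Noor eliminated.
Round 2: Ben 24, Grace 17, Jamal 10. Jamal eliminated.
Round 3: Ben 24, Grace 27. Grace has a majority (≥26).

Grace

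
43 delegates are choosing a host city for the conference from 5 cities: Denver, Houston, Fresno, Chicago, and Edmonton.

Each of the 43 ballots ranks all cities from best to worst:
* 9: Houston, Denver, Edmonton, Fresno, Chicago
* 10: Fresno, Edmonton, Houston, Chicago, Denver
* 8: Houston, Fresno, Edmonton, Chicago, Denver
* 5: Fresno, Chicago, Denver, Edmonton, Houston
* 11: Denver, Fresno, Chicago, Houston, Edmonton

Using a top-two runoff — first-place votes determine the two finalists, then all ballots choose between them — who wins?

Fresno

Round 1 first-place votes: Denver 11, Houston 17, Fresno 15, Chicago 0, Edmonton 0. Houston and Fresno advance.
Runoff: Houston is ranked above Fresno on 17 ballots, Fresno above Houston on 26.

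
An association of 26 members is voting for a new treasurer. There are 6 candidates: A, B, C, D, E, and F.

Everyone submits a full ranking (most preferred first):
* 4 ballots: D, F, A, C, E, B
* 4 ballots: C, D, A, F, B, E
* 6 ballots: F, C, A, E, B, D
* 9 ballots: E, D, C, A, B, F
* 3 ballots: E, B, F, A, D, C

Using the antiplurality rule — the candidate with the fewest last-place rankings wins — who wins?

Last-place votes: A 0, B 4, C 3, D 6, E 4, F 9.

A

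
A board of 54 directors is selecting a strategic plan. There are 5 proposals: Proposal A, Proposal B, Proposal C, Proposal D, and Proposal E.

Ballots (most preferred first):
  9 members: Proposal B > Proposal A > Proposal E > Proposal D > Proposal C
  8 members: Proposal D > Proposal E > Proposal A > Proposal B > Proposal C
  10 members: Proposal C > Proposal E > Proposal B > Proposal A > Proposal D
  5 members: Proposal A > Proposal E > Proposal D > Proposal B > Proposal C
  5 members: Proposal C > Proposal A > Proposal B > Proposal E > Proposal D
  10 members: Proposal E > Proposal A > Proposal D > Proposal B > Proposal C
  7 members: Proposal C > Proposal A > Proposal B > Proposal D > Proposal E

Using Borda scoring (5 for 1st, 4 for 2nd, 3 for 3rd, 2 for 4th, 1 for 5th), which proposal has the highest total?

Proposal A

Proposal A: 9×4 + 8×3 + 10×2 + 5×5 + 5×4 + 10×4 + 7×4 = 193
Proposal B: 9×5 + 8×2 + 10×3 + 5×2 + 5×3 + 10×2 + 7×3 = 157
Proposal C: 9×1 + 8×1 + 10×5 + 5×1 + 5×5 + 10×1 + 7×5 = 142
Proposal D: 9×2 + 8×5 + 10×1 + 5×3 + 5×1 + 10×3 + 7×2 = 132
Proposal E: 9×3 + 8×4 + 10×4 + 5×4 + 5×2 + 10×5 + 7×1 = 186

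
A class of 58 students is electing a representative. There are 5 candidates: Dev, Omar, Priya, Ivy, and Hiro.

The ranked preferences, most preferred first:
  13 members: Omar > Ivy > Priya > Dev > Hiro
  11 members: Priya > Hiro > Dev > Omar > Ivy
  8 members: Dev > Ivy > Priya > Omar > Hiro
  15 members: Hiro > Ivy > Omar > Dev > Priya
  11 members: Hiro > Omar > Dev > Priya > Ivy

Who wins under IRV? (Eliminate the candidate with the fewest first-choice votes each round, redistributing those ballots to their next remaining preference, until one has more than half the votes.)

Round 1: Dev 8, Omar 13, Priya 11, Ivy 0, Hiro 26. Ivy eliminated.
Round 2: Dev 8, Omar 13, Priya 11, Hiro 26. Dev eliminated.
Round 3: Omar 13, Priya 19, Hiro 26. Omar eliminated.
Round 4: Priya 32, Hiro 26. Priya has a majority (≥30).

Priya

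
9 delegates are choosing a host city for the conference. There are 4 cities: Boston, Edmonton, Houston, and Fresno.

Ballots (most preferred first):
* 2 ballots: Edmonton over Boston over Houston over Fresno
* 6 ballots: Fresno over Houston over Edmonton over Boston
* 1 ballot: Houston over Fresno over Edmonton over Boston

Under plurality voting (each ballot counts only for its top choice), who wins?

Fresno

First-place votes: Boston 0, Edmonton 2, Houston 1, Fresno 6.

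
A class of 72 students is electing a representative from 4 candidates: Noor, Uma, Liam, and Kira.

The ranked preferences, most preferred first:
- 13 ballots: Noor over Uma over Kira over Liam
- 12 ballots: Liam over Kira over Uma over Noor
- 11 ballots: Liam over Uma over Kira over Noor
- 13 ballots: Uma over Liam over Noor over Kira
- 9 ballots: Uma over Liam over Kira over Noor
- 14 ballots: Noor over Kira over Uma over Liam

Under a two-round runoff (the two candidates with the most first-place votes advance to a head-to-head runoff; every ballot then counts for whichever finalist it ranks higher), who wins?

Liam

Round 1 first-place votes: Noor 27, Uma 22, Liam 23, Kira 0. Noor and Liam advance.
Runoff: Noor is ranked above Liam on 27 ballots, Liam above Noor on 45.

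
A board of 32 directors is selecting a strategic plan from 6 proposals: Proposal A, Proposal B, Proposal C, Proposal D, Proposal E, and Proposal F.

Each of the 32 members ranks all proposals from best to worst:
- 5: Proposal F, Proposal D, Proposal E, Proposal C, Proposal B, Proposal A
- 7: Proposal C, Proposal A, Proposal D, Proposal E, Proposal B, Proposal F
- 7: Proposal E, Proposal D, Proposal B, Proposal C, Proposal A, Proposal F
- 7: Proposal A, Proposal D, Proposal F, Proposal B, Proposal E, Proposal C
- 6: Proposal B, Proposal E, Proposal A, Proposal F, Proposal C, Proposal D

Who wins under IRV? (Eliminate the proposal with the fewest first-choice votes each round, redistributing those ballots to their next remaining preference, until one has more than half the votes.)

Proposal E

Round 1: Proposal A 7, Proposal B 6, Proposal C 7, Proposal D 0, Proposal E 7, Proposal F 5. Proposal D eliminated.
Round 2: Proposal A 7, Proposal B 6, Proposal C 7, Proposal E 7, Proposal F 5. Proposal F eliminated.
Round 3: Proposal A 7, Proposal B 6, Proposal C 7, Proposal E 12. Proposal B eliminated.
Round 4: Proposal A 7, Proposal C 7, Proposal E 18. Proposal E has a majority (≥17).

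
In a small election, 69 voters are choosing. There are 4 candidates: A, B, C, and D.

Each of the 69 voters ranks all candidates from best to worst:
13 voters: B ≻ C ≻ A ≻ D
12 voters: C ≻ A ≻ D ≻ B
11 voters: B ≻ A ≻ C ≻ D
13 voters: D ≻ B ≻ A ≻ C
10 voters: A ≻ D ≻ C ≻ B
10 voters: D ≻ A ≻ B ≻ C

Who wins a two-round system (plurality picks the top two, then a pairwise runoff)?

Round 1 first-place votes: A 10, B 24, C 12, D 23. B and D advance.
Runoff: B is ranked above D on 24 ballots, D above B on 45.

D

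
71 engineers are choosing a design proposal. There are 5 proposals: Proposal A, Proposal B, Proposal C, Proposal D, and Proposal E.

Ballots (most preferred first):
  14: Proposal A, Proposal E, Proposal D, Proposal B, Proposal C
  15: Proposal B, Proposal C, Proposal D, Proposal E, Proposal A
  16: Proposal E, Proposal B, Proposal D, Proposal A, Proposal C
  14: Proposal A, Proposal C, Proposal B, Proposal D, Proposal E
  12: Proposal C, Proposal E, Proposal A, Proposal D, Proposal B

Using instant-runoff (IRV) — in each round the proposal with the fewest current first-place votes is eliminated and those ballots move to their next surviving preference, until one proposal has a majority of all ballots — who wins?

Proposal E

Round 1: Proposal A 28, Proposal B 15, Proposal C 12, Proposal D 0, Proposal E 16. Proposal D eliminated.
Round 2: Proposal A 28, Proposal B 15, Proposal C 12, Proposal E 16. Proposal C eliminated.
Round 3: Proposal A 28, Proposal B 15, Proposal E 28. Proposal B eliminated.
Round 4: Proposal A 28, Proposal E 43. Proposal E has a majority (≥36).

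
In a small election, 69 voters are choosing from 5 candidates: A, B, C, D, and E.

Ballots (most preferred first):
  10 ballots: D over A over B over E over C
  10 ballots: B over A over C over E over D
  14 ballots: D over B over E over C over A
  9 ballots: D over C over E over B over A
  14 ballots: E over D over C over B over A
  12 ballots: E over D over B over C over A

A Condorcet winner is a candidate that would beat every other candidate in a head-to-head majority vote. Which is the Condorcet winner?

E vs A: 49–20
E vs B: 35–34
E vs C: 50–19
E vs D: 36–33
E beats every other candidate.

E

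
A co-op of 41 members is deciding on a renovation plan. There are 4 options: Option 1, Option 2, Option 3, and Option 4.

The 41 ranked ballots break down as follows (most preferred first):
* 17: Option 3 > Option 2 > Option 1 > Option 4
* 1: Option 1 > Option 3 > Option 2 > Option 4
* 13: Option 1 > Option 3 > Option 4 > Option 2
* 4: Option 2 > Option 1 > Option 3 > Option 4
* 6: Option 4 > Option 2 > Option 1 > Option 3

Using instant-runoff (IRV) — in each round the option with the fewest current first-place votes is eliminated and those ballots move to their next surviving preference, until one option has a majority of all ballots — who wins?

Round 1: Option 1 14, Option 2 4, Option 3 17, Option 4 6. Option 2 eliminated.
Round 2: Option 1 18, Option 3 17, Option 4 6. Option 4 eliminated.
Round 3: Option 1 24, Option 3 17. Option 1 has a majority (≥21).

Option 1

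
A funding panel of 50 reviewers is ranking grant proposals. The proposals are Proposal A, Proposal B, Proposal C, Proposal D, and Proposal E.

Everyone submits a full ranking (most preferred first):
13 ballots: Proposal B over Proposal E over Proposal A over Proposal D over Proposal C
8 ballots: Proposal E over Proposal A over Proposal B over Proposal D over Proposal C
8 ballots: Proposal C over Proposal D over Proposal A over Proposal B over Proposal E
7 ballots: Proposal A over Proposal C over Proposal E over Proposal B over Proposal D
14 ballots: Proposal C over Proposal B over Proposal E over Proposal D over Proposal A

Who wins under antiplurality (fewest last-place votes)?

Last-place votes: Proposal A 14, Proposal B 0, Proposal C 21, Proposal D 7, Proposal E 8.

Proposal B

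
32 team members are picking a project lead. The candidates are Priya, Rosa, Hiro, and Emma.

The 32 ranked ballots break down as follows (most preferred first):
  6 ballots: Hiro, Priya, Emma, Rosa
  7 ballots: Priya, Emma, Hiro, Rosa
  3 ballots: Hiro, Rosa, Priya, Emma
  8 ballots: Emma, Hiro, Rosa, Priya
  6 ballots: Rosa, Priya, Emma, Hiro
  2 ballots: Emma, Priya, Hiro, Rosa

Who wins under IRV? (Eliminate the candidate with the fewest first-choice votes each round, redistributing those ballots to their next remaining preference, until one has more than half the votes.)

Priya

Round 1: Priya 7, Rosa 6, Hiro 9, Emma 10. Rosa eliminated.
Round 2: Priya 13, Hiro 9, Emma 10. Hiro eliminated.
Round 3: Priya 22, Emma 10. Priya has a majority (≥17).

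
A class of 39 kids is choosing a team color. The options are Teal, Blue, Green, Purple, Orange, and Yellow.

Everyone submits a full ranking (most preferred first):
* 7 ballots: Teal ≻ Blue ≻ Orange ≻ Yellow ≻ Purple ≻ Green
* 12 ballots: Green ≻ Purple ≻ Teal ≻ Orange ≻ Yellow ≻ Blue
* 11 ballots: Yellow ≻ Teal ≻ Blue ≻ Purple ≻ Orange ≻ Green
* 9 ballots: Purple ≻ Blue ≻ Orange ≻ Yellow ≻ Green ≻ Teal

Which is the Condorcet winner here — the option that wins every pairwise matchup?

Purple vs Teal: 21–18
Purple vs Blue: 21–18
Purple vs Green: 27–12
Purple vs Orange: 32–7
Purple vs Yellow: 21–18
Purple beats every other option.

Purple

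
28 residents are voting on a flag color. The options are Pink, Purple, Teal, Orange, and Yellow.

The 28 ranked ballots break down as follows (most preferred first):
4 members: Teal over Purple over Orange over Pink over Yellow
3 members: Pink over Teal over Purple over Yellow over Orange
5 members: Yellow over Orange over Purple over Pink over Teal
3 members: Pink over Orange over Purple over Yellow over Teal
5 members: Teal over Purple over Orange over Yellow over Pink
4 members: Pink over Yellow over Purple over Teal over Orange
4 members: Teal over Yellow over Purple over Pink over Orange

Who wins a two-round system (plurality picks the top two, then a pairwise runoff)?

Round 1 first-place votes: Pink 10, Purple 0, Teal 13, Orange 0, Yellow 5. Teal and Pink advance.
Runoff: Teal is ranked above Pink on 13 ballots, Pink above Teal on 15.

Pink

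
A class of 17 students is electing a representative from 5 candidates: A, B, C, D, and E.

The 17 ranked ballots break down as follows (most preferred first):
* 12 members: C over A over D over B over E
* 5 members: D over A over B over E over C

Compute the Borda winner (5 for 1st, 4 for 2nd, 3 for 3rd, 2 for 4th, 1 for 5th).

A

A: 12×4 + 5×4 = 68
B: 12×2 + 5×3 = 39
C: 12×5 + 5×1 = 65
D: 12×3 + 5×5 = 61
E: 12×1 + 5×2 = 22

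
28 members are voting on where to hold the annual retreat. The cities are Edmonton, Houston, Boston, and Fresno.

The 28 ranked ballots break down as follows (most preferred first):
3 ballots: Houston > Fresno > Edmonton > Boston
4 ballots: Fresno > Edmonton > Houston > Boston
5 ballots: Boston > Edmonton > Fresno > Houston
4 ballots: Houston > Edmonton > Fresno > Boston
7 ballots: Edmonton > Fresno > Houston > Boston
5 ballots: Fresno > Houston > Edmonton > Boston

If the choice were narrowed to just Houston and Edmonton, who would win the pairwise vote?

Edmonton

Houston is ranked above Edmonton on 12 ballots; Edmonton above Houston on 16.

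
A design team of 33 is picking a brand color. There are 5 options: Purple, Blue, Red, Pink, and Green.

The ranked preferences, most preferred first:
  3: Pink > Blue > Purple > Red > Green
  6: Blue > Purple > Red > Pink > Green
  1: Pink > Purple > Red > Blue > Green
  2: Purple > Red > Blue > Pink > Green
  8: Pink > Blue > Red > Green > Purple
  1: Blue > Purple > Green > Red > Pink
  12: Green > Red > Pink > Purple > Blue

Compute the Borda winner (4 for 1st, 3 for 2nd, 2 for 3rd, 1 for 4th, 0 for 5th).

Pink

Purple: 3×2 + 6×3 + 1×3 + 2×4 + 8×0 + 1×3 + 12×1 = 50
Blue: 3×3 + 6×4 + 1×1 + 2×2 + 8×3 + 1×4 + 12×0 = 66
Red: 3×1 + 6×2 + 1×2 + 2×3 + 8×2 + 1×1 + 12×3 = 76
Pink: 3×4 + 6×1 + 1×4 + 2×1 + 8×4 + 1×0 + 12×2 = 80
Green: 3×0 + 6×0 + 1×0 + 2×0 + 8×1 + 1×2 + 12×4 = 58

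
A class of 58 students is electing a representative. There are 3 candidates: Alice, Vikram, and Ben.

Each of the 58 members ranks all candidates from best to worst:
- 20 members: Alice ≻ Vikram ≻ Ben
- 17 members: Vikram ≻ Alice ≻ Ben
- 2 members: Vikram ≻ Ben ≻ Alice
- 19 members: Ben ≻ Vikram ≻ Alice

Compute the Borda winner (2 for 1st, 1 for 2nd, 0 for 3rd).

Vikram

Alice: 20×2 + 17×1 + 2×0 + 19×0 = 57
Vikram: 20×1 + 17×2 + 2×2 + 19×1 = 77
Ben: 20×0 + 17×0 + 2×1 + 19×2 = 40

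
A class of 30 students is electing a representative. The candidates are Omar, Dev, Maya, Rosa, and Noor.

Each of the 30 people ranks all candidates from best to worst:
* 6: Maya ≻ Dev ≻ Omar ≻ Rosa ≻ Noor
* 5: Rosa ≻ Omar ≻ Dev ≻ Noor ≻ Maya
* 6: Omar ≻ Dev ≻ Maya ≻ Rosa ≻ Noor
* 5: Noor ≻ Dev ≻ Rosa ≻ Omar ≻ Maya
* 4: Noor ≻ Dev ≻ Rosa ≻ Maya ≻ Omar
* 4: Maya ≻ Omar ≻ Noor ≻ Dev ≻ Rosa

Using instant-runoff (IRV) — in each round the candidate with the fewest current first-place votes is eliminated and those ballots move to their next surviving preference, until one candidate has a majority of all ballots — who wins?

Round 1: Omar 6, Dev 0, Maya 10, Rosa 5, Noor 9. Dev eliminated.
Round 2: Omar 6, Maya 10, Rosa 5, Noor 9. Rosa eliminated.
Round 3: Omar 11, Maya 10, Noor 9. Noor eliminated.
Round 4: Omar 16, Maya 14. Omar has a majority (≥16).

Omar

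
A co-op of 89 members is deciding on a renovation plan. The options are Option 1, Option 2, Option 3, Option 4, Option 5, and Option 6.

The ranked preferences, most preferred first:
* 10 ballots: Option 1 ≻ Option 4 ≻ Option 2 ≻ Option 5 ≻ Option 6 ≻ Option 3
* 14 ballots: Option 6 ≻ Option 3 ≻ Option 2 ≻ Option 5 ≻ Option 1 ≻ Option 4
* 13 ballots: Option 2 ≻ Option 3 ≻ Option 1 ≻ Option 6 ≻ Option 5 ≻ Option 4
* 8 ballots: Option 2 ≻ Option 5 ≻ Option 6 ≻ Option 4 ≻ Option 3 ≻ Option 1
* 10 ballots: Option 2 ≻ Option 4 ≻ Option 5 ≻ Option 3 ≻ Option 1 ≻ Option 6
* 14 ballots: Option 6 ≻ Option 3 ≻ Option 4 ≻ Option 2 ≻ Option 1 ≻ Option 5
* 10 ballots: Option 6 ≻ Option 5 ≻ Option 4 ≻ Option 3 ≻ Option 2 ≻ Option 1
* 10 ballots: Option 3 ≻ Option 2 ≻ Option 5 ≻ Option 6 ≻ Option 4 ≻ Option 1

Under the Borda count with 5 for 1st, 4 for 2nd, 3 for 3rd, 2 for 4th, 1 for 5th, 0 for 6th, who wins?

Option 2

Option 1: 10×5 + 14×1 + 13×3 + 8×0 + 10×1 + 14×1 + 10×0 + 10×0 = 127
Option 2: 10×3 + 14×3 + 13×5 + 8×5 + 10×5 + 14×2 + 10×1 + 10×4 = 305
Option 3: 10×0 + 14×4 + 13×4 + 8×1 + 10×2 + 14×4 + 10×2 + 10×5 = 262
Option 4: 10×4 + 14×0 + 13×0 + 8×2 + 10×4 + 14×3 + 10×3 + 10×1 = 178
Option 5: 10×2 + 14×2 + 13×1 + 8×4 + 10×3 + 14×0 + 10×4 + 10×3 = 193
Option 6: 10×1 + 14×5 + 13×2 + 8×3 + 10×0 + 14×5 + 10×5 + 10×2 = 270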